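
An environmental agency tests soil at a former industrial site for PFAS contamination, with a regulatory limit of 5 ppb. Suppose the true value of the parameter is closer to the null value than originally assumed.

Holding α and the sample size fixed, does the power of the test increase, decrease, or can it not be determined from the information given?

A smaller departure from H₀ means the test statistic under Ha is distributed closer to where it would be under H₀; rejection becomes less likely.
Since power = 1 − β and β increases, power decreases.

It decreases.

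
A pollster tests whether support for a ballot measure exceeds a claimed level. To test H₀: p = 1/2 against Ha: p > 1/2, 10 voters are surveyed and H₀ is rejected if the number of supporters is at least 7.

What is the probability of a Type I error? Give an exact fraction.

Under H₀, Y ~ Binomial(10, 1/2), and α = P(Y ≥ 7).
P(Y ≥ 7) = [C(10,7) + C(10,8) + C(10,9) + C(10,10)] / 2^10 = (120 + 45 + 10 + 1) / 1024 = 176/1024 = 11/64.

11/64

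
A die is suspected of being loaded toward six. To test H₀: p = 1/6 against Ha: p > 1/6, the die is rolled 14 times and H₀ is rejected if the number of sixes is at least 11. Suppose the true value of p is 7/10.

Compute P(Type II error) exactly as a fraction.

32241628521117/50000000000000

Under the alternative p = 7/10, X ~ Binomial(14, 7/10); β is the probability the test does not reject, P(X < 11).
Summing C(14,j)·(7/10)^j·(3/10)^{14-j} for j = 0..10 gives 32241628521117/50000000000000.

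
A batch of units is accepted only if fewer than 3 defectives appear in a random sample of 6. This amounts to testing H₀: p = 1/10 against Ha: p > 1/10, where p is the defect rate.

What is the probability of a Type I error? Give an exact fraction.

317/20000

α = P(reject H₀ | H₀ true) = P(K ≥ 3 | p = 1/10), K ~ Binomial(6, 1/10).
Computing the lower-tail complement: 1 − 19683/20000 = 317/20000.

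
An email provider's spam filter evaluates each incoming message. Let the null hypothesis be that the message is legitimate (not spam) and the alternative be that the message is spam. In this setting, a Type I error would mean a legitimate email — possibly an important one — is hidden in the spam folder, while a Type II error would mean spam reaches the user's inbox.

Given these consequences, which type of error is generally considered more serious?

Type I error

The Type I consequence (a legitimate email — possibly an important one — is hidden in the spam folder) is more severe than the Type II consequence (spam reaches the user's inbox).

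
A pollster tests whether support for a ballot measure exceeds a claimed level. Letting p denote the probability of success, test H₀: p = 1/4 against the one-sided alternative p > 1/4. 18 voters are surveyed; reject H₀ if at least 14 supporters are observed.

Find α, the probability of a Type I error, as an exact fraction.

67831/17179869184

Under H₀, X ~ Binomial(18, 1/4), and α = P(X ≥ 14).
Adding the binomial terms for j = 14 through 18 with p = 1/4 yields 67831/17179869184.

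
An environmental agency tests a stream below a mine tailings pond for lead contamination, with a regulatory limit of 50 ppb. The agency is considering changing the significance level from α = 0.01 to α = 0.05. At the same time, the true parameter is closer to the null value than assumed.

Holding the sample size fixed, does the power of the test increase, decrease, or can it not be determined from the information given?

Cannot be determined from the information given.

The first change alone would make β decrease; the second alone would make β increase. Which effect dominates depends on the magnitudes, which are not given.
Since power = 1 − β, the effect on power is likewise indeterminate.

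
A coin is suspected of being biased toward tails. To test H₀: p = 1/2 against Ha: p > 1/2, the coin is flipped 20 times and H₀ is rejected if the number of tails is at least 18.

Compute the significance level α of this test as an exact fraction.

The Type I error probability is α = P(S ≥ 18) computed under H₀, where S ~ Binomial(20, 1/2).
That's C(20,18) + C(20,19) + C(20,20) over 2^20, i.e. (190 + 20 + 1)/1048576 = 211/1048576.

211/1048576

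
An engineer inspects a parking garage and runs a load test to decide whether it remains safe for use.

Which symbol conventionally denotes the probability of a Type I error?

P(Type I error) = P(reject H₀ | H₀ true) = α, the significance level.

α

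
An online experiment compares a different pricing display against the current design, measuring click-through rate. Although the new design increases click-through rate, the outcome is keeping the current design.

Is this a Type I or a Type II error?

Type II error

The null hypothesis here is that the new design has no effect on click-through rate.
'Keeping the current design' corresponds to failing to reject H₀.
H₀ was not rejected but H₀ is false — a Type II error (false negative).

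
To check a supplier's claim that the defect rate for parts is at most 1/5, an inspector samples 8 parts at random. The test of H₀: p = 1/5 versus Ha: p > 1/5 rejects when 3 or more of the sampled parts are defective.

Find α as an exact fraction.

79329/390625

Under H₀, K ~ Binomial(8, 1/5); the Type I error rate is P(K ≥ 3).
α = 1 − P(K ≤ 2) = 1 − 311296/390625 = 79329/390625.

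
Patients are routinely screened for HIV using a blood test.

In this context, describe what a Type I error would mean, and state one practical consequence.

With the conventional null hypothesis that the patient does not have HIV:
A Type I error is rejecting H₀ when H₀ is true.
Here that means flagging the patient as positive and ordering follow-up testing when actually the patient does not have HIV.

A Type I error would mean concluding that the patient has HIV when in fact the patient does not have HIV. Consequence: a healthy patient suffers needless anxiety and the cost of confirmatory testing.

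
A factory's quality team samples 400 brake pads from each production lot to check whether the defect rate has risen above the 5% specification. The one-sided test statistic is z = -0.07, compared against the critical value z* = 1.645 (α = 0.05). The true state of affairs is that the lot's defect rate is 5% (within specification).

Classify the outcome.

No error (correct decision).

The conventional null hypothesis is that the lot's defect rate is 5% (within specification).
Since z = -0.07 ≤ z* = 1.645, H₀ is not rejected.
H₀ is true (actually the lot's defect rate is 5% (within specification)).
The decision matches the true state — no error.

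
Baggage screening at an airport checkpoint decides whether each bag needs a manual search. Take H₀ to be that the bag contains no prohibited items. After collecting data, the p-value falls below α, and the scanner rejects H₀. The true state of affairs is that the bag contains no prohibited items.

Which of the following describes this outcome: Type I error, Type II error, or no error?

Type I error

H₀ was rejected, but H₀ is actually true.
Rejecting a true null hypothesis is a Type I error (false positive).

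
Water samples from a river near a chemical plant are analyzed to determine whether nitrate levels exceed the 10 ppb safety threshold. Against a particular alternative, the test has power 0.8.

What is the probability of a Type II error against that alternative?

Power = 1 − β, so β = 1 − 0.8 = 0.2.

0.2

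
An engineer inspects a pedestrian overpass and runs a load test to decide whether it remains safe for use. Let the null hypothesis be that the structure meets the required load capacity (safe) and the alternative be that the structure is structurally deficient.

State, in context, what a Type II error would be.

A Type II error is failing to reject H₀ when H₀ is false.
Here that means keeping the structure open when actually the structure is structurally deficient.

A Type II error would mean concluding that the structure meets the required load capacity (safe) (or at least failing to establish that the structure is structurally deficient) when in fact the structure is structurally deficient.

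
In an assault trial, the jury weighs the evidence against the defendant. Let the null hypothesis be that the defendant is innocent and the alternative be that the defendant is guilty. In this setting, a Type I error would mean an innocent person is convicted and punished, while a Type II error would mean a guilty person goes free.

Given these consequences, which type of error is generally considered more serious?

The Type I consequence (an innocent person is convicted and punished) is more severe than the Type II consequence (a guilty person goes free).

Type I error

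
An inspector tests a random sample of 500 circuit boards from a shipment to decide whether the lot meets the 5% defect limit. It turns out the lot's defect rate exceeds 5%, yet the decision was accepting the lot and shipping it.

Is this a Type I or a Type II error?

The null hypothesis here is that the lot's defect rate is 5% (within specification).
'Accepting the lot and shipping it' corresponds to failing to reject H₀.
H₀ was not rejected but H₀ is false — a Type II error (false negative).

Type II error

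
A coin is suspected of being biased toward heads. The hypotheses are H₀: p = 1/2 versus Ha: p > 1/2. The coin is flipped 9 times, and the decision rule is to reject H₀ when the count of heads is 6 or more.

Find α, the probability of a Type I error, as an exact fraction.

α = P(reject H₀ | H₀ true) = P(Y ≥ 6 | p = 1/2), with Y ~ Binomial(9, 1/2).
P(Y ≥ 6) = [C(9,6) + C(9,7) + C(9,8) + C(9,9)] / 2^9 = (84 + 36 + 9 + 1) / 512 = 130/512 = 65/256.

65/256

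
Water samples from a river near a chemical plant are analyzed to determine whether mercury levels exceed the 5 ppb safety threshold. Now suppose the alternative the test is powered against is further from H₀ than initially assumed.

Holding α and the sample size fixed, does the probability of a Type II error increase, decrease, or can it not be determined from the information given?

A larger true effect moves the Ha sampling distribution further from the H₀ critical value, making rejection more likely when Ha is true.

It decreases.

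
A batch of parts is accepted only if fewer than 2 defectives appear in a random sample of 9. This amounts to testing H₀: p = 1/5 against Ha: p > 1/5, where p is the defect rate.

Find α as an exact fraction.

1101157/1953125

α = P(reject H₀ | H₀ true) = P(S ≥ 2 | p = 1/5), S ~ Binomial(9, 1/5).
α = 1 − P(S ≤ 1) = 1 − 851968/1953125 = 1101157/1953125.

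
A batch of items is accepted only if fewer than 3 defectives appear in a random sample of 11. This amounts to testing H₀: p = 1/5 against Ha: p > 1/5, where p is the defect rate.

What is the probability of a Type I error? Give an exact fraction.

Under H₀, Y ~ Binomial(11, 1/5); the Type I error rate is P(Y ≥ 3).
Computing the lower-tail complement: 1 − 6029312/9765625 = 3736313/9765625.

3736313/9765625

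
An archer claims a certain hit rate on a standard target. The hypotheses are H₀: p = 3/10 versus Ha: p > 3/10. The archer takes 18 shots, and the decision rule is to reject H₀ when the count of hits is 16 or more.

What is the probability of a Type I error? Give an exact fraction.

84845087091/250000000000000000

α = P(reject H₀ | H₀ true) = P(Y ≥ 16 | p = 3/10), with Y ~ Binomial(18, 3/10).
Adding the binomial terms for j = 16 through 18 with p = 3/10 yields 84845087091/250000000000000000.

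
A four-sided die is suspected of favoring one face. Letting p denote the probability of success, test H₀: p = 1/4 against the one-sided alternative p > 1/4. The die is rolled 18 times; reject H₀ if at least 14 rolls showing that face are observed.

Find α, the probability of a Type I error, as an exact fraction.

The Type I error probability is α = P(Y ≥ 14) computed under H₀, where Y ~ Binomial(18, 1/4).
Adding the binomial terms for j = 14 through 18 with p = 1/4 yields 67831/17179869184.

67831/17179869184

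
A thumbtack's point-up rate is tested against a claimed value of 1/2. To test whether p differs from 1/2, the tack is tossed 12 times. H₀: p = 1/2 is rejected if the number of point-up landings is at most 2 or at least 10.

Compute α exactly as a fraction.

The significance level is the null-hypothesis probability of the rejection region {≤2} ∪ {≥10}.
The two tails are symmetric, so α = 2·(1 + 12 + 66)/2^12 = 158/4096 = 79/2048.

79/2048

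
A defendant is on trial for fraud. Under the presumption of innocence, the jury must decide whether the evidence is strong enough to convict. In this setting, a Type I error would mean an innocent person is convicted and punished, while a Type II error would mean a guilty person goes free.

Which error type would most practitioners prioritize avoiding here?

The Type I consequence (an innocent person is convicted and punished) is more severe than the Type II consequence (a guilty person goes free).

Type I error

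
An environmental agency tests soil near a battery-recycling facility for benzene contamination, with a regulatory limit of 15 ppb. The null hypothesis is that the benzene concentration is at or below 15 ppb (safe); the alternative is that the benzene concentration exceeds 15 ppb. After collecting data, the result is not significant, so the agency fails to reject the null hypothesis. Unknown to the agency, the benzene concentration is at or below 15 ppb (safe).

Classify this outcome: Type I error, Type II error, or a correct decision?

No error (correct decision).

The test retained a true H₀ — the decision matches the true state.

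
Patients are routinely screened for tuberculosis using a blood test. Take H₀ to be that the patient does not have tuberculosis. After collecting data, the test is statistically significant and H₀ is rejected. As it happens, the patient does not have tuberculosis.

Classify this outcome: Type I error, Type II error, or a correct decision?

Type I error

H₀ was rejected, but H₀ is actually true.
Rejecting a true null hypothesis is a Type I error (false positive).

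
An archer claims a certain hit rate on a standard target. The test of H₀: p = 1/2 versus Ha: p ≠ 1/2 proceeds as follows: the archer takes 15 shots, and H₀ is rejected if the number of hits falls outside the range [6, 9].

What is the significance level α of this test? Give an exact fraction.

The significance level is the null-hypothesis probability of the rejection region {≤5} ∪ {≥10}.
Each tail has probability (1 + 15 + 105 + 455 + 1365 + 3003)/32768; doubling gives α = 9888/32768 = 309/1024.

309/1024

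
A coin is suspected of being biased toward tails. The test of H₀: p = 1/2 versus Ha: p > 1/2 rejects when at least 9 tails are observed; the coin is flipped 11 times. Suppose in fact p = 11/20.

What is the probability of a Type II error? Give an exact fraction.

38288445266097/40960000000000

β = P(fail to reject H₀ | Ha true) = P(Y ≤ 8 | p = 11/20), Y ~ Binomial(11, 11/20).
Summing C(11,j)·(11/20)^j·(9/20)^{11-j} for j = 0..8 gives 38288445266097/40960000000000.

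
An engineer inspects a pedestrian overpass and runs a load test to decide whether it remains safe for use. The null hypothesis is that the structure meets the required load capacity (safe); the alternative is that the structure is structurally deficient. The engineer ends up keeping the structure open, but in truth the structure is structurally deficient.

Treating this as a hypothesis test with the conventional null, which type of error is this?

Type II error

'Keeping the structure open' corresponds to failing to reject H₀.
H₀ was not rejected but H₀ is false — a Type II error (false negative).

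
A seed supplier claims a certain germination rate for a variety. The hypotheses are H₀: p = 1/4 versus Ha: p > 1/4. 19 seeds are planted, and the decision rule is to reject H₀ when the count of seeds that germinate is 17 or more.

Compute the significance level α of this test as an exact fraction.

Under H₀, Y ~ Binomial(19, 1/4), and α = P(Y ≥ 17).
Summing C(19,j)(1/4)^j(3/4)^{19−j} for j = 17,…,19 gives 1597/274877906944.

1597/274877906944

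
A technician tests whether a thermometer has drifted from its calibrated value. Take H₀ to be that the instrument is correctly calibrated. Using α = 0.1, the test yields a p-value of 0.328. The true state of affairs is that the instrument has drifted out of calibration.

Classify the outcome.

Since p = 0.328 ≥ α = 0.1, H₀ is not rejected.
H₀ is false (actually the instrument has drifted out of calibration).
Failing to reject a false H₀ is a Type II error.

Type II error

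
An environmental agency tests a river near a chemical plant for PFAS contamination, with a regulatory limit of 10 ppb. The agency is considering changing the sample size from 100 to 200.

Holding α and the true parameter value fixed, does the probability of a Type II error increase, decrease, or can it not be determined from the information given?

It decreases.

A larger sample reduces the standard error, pulling the sampling distribution under Ha further from the non-rejection region.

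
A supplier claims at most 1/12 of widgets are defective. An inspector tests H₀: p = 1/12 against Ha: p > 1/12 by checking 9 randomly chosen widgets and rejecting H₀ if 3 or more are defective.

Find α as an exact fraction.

Under H₀, S ~ Binomial(9, 1/12); the Type I error rate is P(S ≥ 3).
Computing the lower-tail complement: 1 − 19487171/20155392 = 668221/20155392.

668221/20155392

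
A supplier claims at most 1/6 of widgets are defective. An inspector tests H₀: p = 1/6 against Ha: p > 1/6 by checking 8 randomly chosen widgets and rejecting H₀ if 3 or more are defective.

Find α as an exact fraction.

α = P(reject H₀ | H₀ true) = P(Y ≥ 3 | p = 1/6), Y ~ Binomial(8, 1/6).
α = 1 − P(Y ≤ 2) = 1 − 484375/559872 = 75497/559872.

75497/559872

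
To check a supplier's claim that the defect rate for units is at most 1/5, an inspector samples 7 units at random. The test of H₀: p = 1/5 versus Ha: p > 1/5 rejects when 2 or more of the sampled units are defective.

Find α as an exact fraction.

The significance level is the probability, assuming p = 1/5, of seeing 2 or more defectives in 7 draws.
Via the complement, α = 1 − Σ_{j=0}^{1} C(7,j)(1/5)^j(4/5)^{7-j} = 33069/78125.

33069/78125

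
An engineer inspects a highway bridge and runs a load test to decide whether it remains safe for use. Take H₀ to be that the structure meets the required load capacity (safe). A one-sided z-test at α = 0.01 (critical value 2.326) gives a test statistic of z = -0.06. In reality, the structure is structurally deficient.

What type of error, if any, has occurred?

Type II error

Since z = -0.06 ≤ z* = 2.326, H₀ is not rejected.
H₀ is false (actually the structure is structurally deficient).
Failing to reject a false H₀ is a Type II error.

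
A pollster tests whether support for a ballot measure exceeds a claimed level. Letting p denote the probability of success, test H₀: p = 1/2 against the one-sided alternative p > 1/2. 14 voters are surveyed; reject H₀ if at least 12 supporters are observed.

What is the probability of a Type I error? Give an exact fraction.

Under H₀, Y ~ Binomial(14, 1/2), and α = P(Y ≥ 12).
Summing the upper tail: (91 + 14 + 1) / 2^14 = 106/16384 = 53/8192.

53/8192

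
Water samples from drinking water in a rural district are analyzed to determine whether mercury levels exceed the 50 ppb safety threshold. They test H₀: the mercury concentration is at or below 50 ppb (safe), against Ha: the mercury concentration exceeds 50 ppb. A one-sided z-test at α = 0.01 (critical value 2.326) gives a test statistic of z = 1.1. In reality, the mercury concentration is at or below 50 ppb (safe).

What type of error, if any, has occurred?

Since z = 1.1 ≤ z* = 2.326, H₀ is not rejected.
H₀ is true (actually the mercury concentration is at or below 50 ppb (safe)).
The decision matches the true state — no error.

No error (correct decision).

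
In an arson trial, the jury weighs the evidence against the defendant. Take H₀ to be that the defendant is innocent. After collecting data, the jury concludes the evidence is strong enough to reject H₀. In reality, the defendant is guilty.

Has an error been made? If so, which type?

The test rejected a false H₀ — the decision matches the true state.

No error — this is a correct decision.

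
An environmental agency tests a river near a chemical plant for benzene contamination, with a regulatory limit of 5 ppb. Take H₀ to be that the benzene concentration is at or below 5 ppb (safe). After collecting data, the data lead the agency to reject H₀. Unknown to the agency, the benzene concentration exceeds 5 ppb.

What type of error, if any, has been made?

No error — this is a correct decision.

The test rejected a false H₀ — the decision matches the true state.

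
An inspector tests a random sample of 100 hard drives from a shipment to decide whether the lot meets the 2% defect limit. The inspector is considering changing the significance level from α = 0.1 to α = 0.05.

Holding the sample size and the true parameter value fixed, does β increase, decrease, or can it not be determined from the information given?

It increases.

Lowering α raises the bar for rejection; under Ha, the test now fails to reject on outcomes it previously would have rejected.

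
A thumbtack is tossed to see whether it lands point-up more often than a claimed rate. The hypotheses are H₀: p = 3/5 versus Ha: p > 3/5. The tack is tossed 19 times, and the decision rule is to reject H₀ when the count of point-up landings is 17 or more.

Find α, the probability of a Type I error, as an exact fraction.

The Type I error probability is α = P(Y ≥ 17) computed under H₀, where Y ~ Binomial(19, 3/5).
Summing C(19,j)(3/5)^j(2/5)^{19−j} for j = 17,…,19 gives 104216111541/19073486328125.

104216111541/19073486328125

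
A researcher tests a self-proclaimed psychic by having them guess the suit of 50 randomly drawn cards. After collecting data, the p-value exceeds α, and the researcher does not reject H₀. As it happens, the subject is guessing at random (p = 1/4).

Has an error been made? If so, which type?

Neither — the decision is correct.

The conventional null hypothesis here is that the subject is guessing at random (p = 1/4).
The test retained a true H₀ — the decision matches the true state.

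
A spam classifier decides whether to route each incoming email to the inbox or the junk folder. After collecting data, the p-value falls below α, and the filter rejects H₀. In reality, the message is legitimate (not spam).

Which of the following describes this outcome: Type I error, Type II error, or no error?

Type I error

The conventional null hypothesis here is that the message is legitimate (not spam).
H₀ was rejected, but H₀ is actually true.
Rejecting a true null hypothesis is a Type I error (false positive).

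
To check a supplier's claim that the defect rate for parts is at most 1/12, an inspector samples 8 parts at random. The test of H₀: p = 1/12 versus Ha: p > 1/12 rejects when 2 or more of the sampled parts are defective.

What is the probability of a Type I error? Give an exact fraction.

59725447/429981696

Under H₀, K ~ Binomial(8, 1/12); the Type I error rate is P(K ≥ 2).
Via the complement, α = 1 − Σ_{j=0}^{1} C(8,j)(1/12)^j(11/12)^{8-j} = 59725447/429981696.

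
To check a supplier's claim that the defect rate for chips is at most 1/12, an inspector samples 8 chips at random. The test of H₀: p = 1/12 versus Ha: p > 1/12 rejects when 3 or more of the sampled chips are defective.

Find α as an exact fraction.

3373913/143327232

Under H₀, S ~ Binomial(8, 1/12); the Type I error rate is P(S ≥ 3).
Computing the lower-tail complement: 1 − 139953319/143327232 = 3373913/143327232.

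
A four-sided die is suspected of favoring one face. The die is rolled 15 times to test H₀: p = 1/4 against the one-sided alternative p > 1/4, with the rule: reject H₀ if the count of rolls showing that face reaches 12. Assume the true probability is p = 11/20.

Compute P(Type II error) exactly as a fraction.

7844484964274060391/8192000000000000000

Under the alternative p = 11/20, K ~ Binomial(15, 11/20); β is the probability the test does not reject, P(K < 12).
Equivalently, β = 1 − P(K ≥ 12) = 7844484964274060391/8192000000000000000.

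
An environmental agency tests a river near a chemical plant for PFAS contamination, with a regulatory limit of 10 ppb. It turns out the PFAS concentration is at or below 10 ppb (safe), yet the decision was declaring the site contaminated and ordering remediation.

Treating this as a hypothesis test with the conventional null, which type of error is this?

The null hypothesis here is that the PFAS concentration is at or below 10 ppb (safe).
'Declaring the site contaminated and ordering remediation' corresponds to rejecting H₀.
H₀ was rejected but H₀ is true — a Type I error (false positive).

Type I error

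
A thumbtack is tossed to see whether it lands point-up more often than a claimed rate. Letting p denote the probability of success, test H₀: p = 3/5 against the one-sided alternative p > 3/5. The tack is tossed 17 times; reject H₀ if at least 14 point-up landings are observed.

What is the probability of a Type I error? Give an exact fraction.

7083577089/152587890625

The Type I error probability is α = P(Y ≥ 14) computed under H₀, where Y ~ Binomial(17, 3/5).
Adding the binomial terms for j = 14 through 17 with p = 3/5 yields 7083577089/152587890625.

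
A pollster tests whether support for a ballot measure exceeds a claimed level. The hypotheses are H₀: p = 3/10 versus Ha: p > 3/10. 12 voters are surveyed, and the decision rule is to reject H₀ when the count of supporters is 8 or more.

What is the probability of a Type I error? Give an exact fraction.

948937113/100000000000

Under H₀, S ~ Binomial(12, 3/10), and α = P(S ≥ 8).
P(S ≥ 8) = Σ_{j=8}^{12} C(12,j)·(3/10)^j·(7/10)^{12-j} = 948937113/100000000000.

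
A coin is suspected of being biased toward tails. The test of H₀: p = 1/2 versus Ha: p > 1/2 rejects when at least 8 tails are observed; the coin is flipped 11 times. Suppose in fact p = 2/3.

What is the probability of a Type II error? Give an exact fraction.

31145/59049

β = P(fail to reject H₀ | Ha true) = P(K ≤ 7 | p = 2/3), K ~ Binomial(11, 2/3).
Equivalently, β = 1 − P(K ≥ 8) = 31145/59049.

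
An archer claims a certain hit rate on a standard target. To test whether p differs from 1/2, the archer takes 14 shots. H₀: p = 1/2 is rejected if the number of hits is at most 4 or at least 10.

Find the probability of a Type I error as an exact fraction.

The significance level is the null-hypothesis probability of the rejection region {≤4} ∪ {≥10}.
The two tails are symmetric, so α = 2·(1 + 14 + 91 + 364 + 1001)/2^14 = 2942/16384 = 1471/8192.

1471/8192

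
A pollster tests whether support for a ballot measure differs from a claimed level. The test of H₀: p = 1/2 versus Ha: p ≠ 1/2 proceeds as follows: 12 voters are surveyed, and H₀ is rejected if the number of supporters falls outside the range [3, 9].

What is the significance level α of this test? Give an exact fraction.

79/2048

α = P(K ≤ 2 or K ≥ 10 | p = 1/2), K ~ Binomial(12, 1/2).
The two tails are symmetric, so α = 2·(1 + 12 + 66)/2^12 = 158/4096 = 79/2048.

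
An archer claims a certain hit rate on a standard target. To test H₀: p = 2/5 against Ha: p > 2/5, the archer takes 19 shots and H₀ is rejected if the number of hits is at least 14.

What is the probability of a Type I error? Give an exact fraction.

58514210816/19073486328125

Under H₀, S ~ Binomial(19, 2/5), and α = P(S ≥ 14).
P(S ≥ 14) = Σ_{j=14}^{19} C(19,j)·(2/5)^j·(3/5)^{19-j} = 58514210816/19073486328125.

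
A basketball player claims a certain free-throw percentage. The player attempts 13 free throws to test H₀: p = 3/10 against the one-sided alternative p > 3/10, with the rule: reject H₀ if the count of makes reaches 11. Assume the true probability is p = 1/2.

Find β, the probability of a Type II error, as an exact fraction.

A Type II error is failing to reject when Ha holds: with p = 1/2, β = P(X ≤ 10).
Equivalently, β = 1 − P(X ≥ 11) = 2025/2048.

2025/2048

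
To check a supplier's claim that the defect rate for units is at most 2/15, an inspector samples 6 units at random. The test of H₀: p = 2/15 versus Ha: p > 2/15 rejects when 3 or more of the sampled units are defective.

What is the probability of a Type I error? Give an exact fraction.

78928/2278125

The significance level is the probability, assuming p = 2/15, of seeing 3 or more defectives in 6 draws.
Via the complement, α = 1 − Σ_{j=0}^{2} C(6,j)(2/15)^j(13/15)^{6-j} = 78928/2278125.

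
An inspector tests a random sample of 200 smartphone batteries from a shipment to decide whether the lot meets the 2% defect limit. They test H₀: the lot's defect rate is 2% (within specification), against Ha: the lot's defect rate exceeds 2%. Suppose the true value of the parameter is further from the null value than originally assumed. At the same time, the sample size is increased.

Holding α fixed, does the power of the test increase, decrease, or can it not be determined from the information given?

It increases.

A larger true effect moves the Ha sampling distribution further from the H₀ critical value, making rejection more likely when Ha is true. More data shrinks sampling variability; the test statistic under Ha concentrates further from the null value, making rejection more likely. Both changes push β in the same direction.
Since power = 1 − β and β decreases, power increases.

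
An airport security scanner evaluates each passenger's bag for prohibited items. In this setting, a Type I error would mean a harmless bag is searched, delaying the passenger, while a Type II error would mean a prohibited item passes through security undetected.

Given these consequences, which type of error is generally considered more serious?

The Type II consequence (a prohibited item passes through security undetected) is more severe than the Type I consequence (a harmless bag is searched, delaying the passenger).

Type II error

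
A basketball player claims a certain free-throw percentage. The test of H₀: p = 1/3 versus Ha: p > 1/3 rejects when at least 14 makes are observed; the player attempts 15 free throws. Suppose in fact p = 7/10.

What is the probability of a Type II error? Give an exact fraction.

241183100052963/250000000000000

β = P(fail to reject H₀ | Ha true) = P(S ≤ 13 | p = 7/10), S ~ Binomial(15, 7/10).
Adding the binomial probabilities P(S=0)+…+P(S=13) at p = 7/10 gives 241183100052963/250000000000000.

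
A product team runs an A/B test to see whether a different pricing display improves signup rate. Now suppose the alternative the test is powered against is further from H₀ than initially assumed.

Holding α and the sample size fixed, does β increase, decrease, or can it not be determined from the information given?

It decreases.

A bigger departure from H₀ is easier for the test to detect, so it fails to reject less often.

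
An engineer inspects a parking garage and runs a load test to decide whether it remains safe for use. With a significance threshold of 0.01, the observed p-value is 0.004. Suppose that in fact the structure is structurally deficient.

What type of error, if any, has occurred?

The conventional null hypothesis is that the structure meets the required load capacity (safe).
Since p = 0.004 < α = 0.01, H₀ is rejected.
H₀ is false (actually the structure is structurally deficient).
The decision matches the true state — no error.

No error (correct decision).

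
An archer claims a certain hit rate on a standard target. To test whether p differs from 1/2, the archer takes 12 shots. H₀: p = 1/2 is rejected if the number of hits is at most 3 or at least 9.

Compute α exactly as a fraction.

299/2048

The significance level is the null-hypothesis probability of the rejection region {≤3} ∪ {≥9}.
By symmetry, α = 2·P(X ≤ 3) = 2·(1 + 12 + 66 + 220)/4096 = 598/4096 = 299/2048.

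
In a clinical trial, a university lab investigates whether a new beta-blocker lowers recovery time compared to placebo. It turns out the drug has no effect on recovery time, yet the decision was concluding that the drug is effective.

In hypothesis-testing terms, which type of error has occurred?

The null hypothesis here is that the drug has no effect on recovery time.
'Concluding that the drug is effective' corresponds to rejecting H₀.
H₀ was rejected but H₀ is true — a Type I error (false positive).

Type I error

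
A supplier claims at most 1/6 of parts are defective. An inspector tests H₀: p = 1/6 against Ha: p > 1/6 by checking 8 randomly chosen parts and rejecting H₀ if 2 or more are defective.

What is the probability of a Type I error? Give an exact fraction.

The significance level is the probability, assuming p = 1/6, of seeing 2 or more defectives in 8 draws.
Via the complement, α = 1 − Σ_{j=0}^{1} C(8,j)(1/6)^j(5/6)^{8-j} = 663991/1679616.

663991/1679616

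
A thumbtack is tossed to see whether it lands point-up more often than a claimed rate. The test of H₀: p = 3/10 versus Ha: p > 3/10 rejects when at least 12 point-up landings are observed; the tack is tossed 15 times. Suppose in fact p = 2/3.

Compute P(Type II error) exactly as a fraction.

A Type II error is failing to reject when Ha holds: with p = 2/3, β = P(Y ≤ 11).
Equivalently, β = 1 − P(Y ≥ 12) = 11346539/14348907.

11346539/14348907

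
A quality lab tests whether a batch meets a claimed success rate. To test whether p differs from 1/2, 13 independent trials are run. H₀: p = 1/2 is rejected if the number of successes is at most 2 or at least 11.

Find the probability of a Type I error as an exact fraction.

23/1024

Under H₀, X ~ Binomial(13, 1/2); α is the probability of landing in either tail, P(X ≤ 2) + P(X ≥ 11).
Each tail has probability (1 + 13 + 78)/8192; doubling gives α = 184/8192 = 23/1024.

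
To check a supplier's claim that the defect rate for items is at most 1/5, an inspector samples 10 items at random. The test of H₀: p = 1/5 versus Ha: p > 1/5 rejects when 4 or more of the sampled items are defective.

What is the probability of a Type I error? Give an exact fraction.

Under H₀, X ~ Binomial(10, 1/5); the Type I error rate is P(X ≥ 4).
α = 1 − P(X ≤ 3) = 1 − 8585216/9765625 = 1180409/9765625.

1180409/9765625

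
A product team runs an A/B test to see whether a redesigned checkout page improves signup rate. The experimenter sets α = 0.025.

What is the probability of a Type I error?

The significance level α is, by definition, the probability of a Type I error — P(reject H₀ | H₀ true).

0.025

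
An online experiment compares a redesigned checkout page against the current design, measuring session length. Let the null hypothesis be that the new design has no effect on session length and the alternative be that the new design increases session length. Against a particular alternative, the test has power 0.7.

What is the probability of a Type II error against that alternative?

Power = 1 − β, so β = 1 − 0.7 = 0.3.

0.3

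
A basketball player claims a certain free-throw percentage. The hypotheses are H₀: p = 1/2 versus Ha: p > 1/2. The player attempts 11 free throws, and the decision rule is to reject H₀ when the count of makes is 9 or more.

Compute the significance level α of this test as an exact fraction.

Under H₀, K ~ Binomial(11, 1/2), and α = P(K ≥ 9).
That's C(11,9) + C(11,10) + C(11,11) over 2^11, i.e. (55 + 11 + 1)/2048 = 67/2048.

67/2048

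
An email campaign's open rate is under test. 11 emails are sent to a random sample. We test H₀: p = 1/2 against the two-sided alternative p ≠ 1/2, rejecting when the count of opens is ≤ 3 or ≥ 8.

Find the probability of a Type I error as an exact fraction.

α = P(X ≤ 3 or X ≥ 8 | p = 1/2), X ~ Binomial(11, 1/2).
Each tail has probability (1 + 11 + 55 + 165)/2048; doubling gives α = 464/2048 = 29/128.

29/128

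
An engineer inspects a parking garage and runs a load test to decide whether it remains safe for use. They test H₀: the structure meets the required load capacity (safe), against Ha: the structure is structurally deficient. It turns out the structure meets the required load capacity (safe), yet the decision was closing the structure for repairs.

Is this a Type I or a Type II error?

'Closing the structure for repairs' corresponds to rejecting H₀.
H₀ was rejected but H₀ is true — a Type I error (false positive).

Type I error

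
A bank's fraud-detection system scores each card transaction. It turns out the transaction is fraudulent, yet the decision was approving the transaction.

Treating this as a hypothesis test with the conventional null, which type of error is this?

The null hypothesis here is that the transaction is legitimate.
'Approving the transaction' corresponds to failing to reject H₀.
H₀ was not rejected but H₀ is false — a Type II error (false negative).

Type II error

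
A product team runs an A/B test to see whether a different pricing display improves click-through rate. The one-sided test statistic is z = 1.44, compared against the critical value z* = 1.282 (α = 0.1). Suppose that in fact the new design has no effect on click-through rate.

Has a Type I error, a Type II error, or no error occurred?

Type I error

The conventional null hypothesis is that the new design has no effect on click-through rate.
Since z = 1.44 > z* = 1.282, H₀ is rejected.
H₀ is true (actually the new design has no effect on click-through rate).
Rejecting a true H₀ is a Type I error.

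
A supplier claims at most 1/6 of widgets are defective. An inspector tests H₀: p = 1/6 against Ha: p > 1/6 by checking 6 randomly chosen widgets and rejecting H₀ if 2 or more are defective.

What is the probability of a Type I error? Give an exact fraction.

12281/46656

Under H₀, Y ~ Binomial(6, 1/6); the Type I error rate is P(Y ≥ 2).
Via the complement, α = 1 − Σ_{j=0}^{1} C(6,j)(1/6)^j(5/6)^{6-j} = 12281/46656.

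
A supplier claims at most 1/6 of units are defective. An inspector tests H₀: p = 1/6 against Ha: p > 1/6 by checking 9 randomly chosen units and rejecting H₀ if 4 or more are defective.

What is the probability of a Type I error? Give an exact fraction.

The significance level is the probability, assuming p = 1/6, of seeing 4 or more defectives in 9 draws.
α = 1 − P(S ≤ 3) = 1 − 4796875/5038848 = 241973/5038848.

241973/5038848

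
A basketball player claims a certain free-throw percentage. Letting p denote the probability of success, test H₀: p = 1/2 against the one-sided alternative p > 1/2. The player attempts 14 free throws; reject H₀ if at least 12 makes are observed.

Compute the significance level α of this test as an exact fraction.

53/8192

Under H₀, K ~ Binomial(14, 1/2), and α = P(K ≥ 12).
Summing the upper tail: (91 + 14 + 1) / 2^14 = 106/16384 = 53/8192.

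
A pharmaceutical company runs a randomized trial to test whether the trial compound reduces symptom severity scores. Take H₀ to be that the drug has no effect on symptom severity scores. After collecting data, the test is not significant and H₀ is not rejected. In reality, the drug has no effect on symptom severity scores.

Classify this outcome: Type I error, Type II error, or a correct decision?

The test retained a true H₀ — the decision matches the true state.

No error (correct decision).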